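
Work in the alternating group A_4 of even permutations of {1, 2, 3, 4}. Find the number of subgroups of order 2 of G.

3

|G| = 12 and 2 | 12, so subgroups of order 2 are possible by Lagrange.
The subgroups of order 2 are: {e, (1 2)(3 4)}; {e, (1 3)(2 4)}; {e, (1 4)(2 3)}.
So G has 3 subgroups of order 2.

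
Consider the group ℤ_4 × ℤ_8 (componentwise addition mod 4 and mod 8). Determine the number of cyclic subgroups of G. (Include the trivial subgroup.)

14

Group the elements of G by the cyclic subgroup they generate; each cyclic subgroup of order d accounts for φ(d) elements.
Cyclic subgroups by order — order 1: 1; order 2: 3; order 4: 6; order 8: 4.
Total: 14.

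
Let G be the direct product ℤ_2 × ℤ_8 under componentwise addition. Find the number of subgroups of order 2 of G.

|G| = 16 and 2 | 16, so subgroups of order 2 are possible by Lagrange.
The subgroups of order 2 are: {(0,0), (0,4)}; {(0,0), (1,0)}; {(0,0), (1,4)}.
So G has 3 subgroups of order 2.

3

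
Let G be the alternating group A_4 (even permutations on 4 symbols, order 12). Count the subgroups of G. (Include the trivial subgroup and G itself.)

|G| = 12, so by Lagrange every subgroup order divides 12. Divisors: 1, 2, 3, 4, 6, 12.
Subgroups by order — order 1: 1; order 2: 3; order 3: 4; order 4: 1; order 6: 0; order 12: 1.
Total: 1 + 3 + 4 + 1 + 0 + 1 = 10.

10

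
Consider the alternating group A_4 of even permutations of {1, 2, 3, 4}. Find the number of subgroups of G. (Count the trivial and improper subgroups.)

10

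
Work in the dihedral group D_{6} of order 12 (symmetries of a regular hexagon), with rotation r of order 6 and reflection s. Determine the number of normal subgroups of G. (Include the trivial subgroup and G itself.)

G has 16 subgroups. Checking conjugation-invariance by order — order 1: 1/1 normal; order 2: 1/7 normal; order 3: 1/1 normal; order 4: 0/3 normal; order 6: 3/3 normal; order 12: 1/1 normal.
Total normal subgroups: 7.

7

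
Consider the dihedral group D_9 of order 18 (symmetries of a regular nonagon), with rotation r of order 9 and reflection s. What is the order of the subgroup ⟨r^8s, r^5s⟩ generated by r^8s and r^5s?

6

|⟨r^8s⟩| = 2 and |⟨r^5s⟩| = 2, so |H| is a multiple of lcm(2, 2) = 2 and divides |G| = 18.
Closing under the operation: H = {e, r^3, r^6, r^2s, r^5s, r^8s}, so |H| = 6.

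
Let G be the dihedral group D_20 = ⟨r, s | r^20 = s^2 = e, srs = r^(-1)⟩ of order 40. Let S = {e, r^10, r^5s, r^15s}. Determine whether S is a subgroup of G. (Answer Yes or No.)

Yes

|S| = 4 divides |G| = 40, consistent with Lagrange.
S contains the identity, every element's inverse is in S, and S is closed under ·: it is a subgroup.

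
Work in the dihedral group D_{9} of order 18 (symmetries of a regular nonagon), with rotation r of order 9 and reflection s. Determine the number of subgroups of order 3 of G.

1

|G| = 18 and 3 | 18, so subgroups of order 3 are possible by Lagrange.
The subgroups of order 3 are: {e, r^3, r^6}.
So G has 1 subgroup of order 3.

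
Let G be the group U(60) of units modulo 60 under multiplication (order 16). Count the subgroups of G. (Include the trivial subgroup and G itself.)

27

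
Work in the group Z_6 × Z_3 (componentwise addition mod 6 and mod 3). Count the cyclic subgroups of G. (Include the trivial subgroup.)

10

Each element a generates a cyclic subgroup ⟨a⟩; distinct elements may generate the same one (a cyclic group of order d has φ(d) generators).
Cyclic subgroups by order — order 1: 1; order 2: 1; order 3: 4; order 6: 4.
Total: 10.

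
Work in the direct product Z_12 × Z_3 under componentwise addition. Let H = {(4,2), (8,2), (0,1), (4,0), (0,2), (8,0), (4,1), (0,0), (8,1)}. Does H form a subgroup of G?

|H| = 9 divides |G| = 36, consistent with Lagrange.
H contains the identity, every element's inverse is in H, and H is closed under +: it is a subgroup.

Yes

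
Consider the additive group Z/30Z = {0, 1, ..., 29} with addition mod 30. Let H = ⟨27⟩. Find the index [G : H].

|⟨27⟩| = 10 and |G| = 30.
By Lagrange, [G : H] = |G|/|H| = 30/10 = 3.

3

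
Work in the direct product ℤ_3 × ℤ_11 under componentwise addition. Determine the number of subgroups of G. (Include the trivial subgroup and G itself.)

4

|G| = 33, so by Lagrange every subgroup order divides 33. Divisors: 1, 3, 11, 33.
Subgroups by order — order 1: 1; order 3: 1; order 11: 1; order 33: 1.
Total: 1 + 1 + 1 + 1 = 4.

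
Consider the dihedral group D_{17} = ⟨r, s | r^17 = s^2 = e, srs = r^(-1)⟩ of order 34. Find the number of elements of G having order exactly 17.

16

Enumerating element orders in G gives 16 elements of order 17.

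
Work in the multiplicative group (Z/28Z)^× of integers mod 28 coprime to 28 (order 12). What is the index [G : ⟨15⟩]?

|⟨15⟩| = 2 and |G| = 12.
By Lagrange, [G : H] = |G|/|H| = 12/2 = 6.

6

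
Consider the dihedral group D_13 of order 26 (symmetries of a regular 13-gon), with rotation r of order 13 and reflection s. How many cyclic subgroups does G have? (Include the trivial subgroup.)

15

A cyclic subgroup of order d is generated by each of its φ(d) elements of order d, so the cyclic subgroups of order d number (#elements of order d)/φ(d).
Cyclic subgroups by order — order 1: 1; order 2: 13; order 13: 1.
Total: 15.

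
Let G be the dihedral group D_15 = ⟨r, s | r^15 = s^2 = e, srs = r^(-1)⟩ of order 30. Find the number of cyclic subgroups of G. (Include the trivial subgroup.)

Group the elements of G by the cyclic subgroup they generate; each cyclic subgroup of order d accounts for φ(d) elements.
Cyclic subgroups by order — order 1: 1; order 2: 15; order 3: 1; order 5: 1; order 15: 1.
Total: 19.

19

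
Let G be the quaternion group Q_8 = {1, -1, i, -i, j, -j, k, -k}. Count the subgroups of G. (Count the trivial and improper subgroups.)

6

|G| = 8, so by Lagrange every subgroup order divides 8. Divisors: 1, 2, 4, 8.
Subgroups by order — order 1: 1; order 2: 1; order 4: 3; order 8: 1.
Total: 1 + 1 + 3 + 1 = 6.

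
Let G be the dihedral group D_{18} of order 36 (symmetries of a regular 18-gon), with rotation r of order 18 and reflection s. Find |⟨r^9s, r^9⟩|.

|⟨r^9s⟩| = 2 and |⟨r^9⟩| = 2, so |H| is a multiple of lcm(2, 2) = 2 and divides |G| = 36.
Closing under the operation: H = {e, r^9, s, r^9s}, so |H| = 4.

4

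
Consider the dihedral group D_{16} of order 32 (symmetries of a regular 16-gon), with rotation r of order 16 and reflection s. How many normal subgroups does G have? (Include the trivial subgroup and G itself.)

8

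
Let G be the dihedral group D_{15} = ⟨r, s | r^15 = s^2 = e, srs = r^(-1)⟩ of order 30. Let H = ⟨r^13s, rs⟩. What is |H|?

10

|⟨r^13s⟩| = 2 and |⟨rs⟩| = 2, so |H| is a multiple of lcm(2, 2) = 2 and divides |G| = 30.
Closing under the operation: H = {e, r^3, r^6, r^9, r^12, rs, r^4s, r^7s, r^10s, r^13s}, so |H| = 10.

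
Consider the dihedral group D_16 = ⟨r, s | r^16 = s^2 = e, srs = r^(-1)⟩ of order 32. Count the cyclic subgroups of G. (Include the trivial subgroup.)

21

Each element a generates a cyclic subgroup ⟨a⟩; distinct elements may generate the same one (a cyclic group of order d has φ(d) generators).
Cyclic subgroups by order — order 1: 1; order 2: 17; order 4: 1; order 8: 1; order 16: 1.
Total: 21.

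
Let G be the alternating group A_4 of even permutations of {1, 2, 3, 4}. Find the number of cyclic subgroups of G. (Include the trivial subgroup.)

Group the elements of G by the cyclic subgroup they generate; each cyclic subgroup of order d accounts for φ(d) elements.
Cyclic subgroups by order — order 1: 1; order 2: 3; order 3: 4.
Total: 8.

8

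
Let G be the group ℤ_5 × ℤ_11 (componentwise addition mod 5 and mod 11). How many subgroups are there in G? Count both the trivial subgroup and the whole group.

4

|G| = 55, so by Lagrange every subgroup order divides 55. Divisors: 1, 5, 11, 55.
Subgroups by order — order 1: 1; order 5: 1; order 11: 1; order 55: 1.
Total: 1 + 1 + 1 + 1 = 4.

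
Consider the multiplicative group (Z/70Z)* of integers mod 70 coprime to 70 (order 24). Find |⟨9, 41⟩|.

12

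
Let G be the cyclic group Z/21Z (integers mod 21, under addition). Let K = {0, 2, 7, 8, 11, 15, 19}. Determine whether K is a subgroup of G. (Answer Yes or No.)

7 ∈ K but its inverse 14 ∉ K, so K is not a subgroup.

No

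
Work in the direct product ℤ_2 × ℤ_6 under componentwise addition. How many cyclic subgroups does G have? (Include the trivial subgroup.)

Group the elements of G by the cyclic subgroup they generate; each cyclic subgroup of order d accounts for φ(d) elements.
Cyclic subgroups by order — order 1: 1; order 2: 3; order 3: 1; order 6: 3.
Total: 8.

8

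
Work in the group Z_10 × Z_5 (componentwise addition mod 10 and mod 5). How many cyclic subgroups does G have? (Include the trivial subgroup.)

14

Group the elements of G by the cyclic subgroup they generate; each cyclic subgroup of order d accounts for φ(d) elements.
Cyclic subgroups by order — order 1: 1; order 2: 1; order 5: 6; order 10: 6.
Total: 14.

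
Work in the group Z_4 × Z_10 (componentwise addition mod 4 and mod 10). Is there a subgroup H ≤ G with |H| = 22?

No

22 does not divide |G| = 40, so by Lagrange no subgroup of order 22 exists.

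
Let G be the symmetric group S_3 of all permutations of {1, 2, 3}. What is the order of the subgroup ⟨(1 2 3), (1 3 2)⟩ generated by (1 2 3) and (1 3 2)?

|⟨(1 2 3)⟩| = 3 and |⟨(1 3 2)⟩| = 3, so |H| is a multiple of lcm(3, 3) = 3 and divides |G| = 6.
Closing under the operation: H = {e, (1 2 3), (1 3 2)}, so |H| = 3.

3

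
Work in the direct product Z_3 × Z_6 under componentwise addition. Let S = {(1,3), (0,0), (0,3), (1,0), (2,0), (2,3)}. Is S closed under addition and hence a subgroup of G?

|S| = 6 divides |G| = 18, consistent with Lagrange.
S contains the identity, every element's inverse is in S, and S is closed under +: it is a subgroup.
In fact S = ⟨(2,3)⟩.

Yes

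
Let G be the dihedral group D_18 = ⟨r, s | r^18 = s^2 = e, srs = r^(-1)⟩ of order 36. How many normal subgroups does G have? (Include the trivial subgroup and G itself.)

9

G has 45 subgroups. Checking conjugation-invariance by order — order 1: 1/1 normal; order 2: 1/19 normal; order 3: 1/1 normal; order 4: 0/9 normal; order 6: 1/7 normal; order 9: 1/1 normal; order 12: 0/3 normal; order 18: 3/3 normal; order 36: 1/1 normal.
Total normal subgroups: 9.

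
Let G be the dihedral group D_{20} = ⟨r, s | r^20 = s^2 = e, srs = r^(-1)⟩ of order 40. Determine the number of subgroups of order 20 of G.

3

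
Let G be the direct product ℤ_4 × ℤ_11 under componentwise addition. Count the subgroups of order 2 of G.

|G| = 44 and 2 | 44, so subgroups of order 2 are possible by Lagrange.
The subgroups of order 2 are: {(0,0), (2,0)}.
So G has 1 subgroup of order 2.

1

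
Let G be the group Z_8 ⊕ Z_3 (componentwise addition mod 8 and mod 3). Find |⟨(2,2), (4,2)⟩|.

|⟨(2,2)⟩| = 12 and |⟨(4,2)⟩| = 6, so |H| is a multiple of lcm(12, 6) = 12 and divides |G| = 24.
Closing under the operation: H = {(0,0), (0,1), (0,2), (2,0), (2,1), (2,2), (4,0), (4,1), (4,2), (6,0), (6,1), (6,2)}, so |H| = 12.

12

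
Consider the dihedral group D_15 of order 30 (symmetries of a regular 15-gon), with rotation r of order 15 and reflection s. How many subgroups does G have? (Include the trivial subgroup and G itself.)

28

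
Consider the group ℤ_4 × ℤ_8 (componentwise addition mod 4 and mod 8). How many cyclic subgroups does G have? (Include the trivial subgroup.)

Each element a generates a cyclic subgroup ⟨a⟩; distinct elements may generate the same one (a cyclic group of order d has φ(d) generators).
Cyclic subgroups by order — order 1: 1; order 2: 3; order 4: 6; order 8: 4.
Total: 14.

14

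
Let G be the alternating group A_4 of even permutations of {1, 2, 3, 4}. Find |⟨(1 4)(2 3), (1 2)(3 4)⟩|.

4

|⟨(1 4)(2 3)⟩| = 2 and |⟨(1 2)(3 4)⟩| = 2, so |H| is a multiple of lcm(2, 2) = 2 and divides |G| = 12.
Closing under the operation: H = {e, (1 2)(3 4), (1 3)(2 4), (1 4)(2 3)}, so |H| = 4.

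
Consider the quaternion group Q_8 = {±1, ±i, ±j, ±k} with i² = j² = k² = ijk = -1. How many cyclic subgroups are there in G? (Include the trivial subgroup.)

5

Each element a generates a cyclic subgroup ⟨a⟩; distinct elements may generate the same one (a cyclic group of order d has φ(d) generators).
Cyclic subgroups by order — order 1: 1; order 2: 1; order 4: 3.
Total: 5.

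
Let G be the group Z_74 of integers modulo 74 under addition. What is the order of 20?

37

In Z_74, the order of an element a is n/gcd(a, n).
gcd(20, 74) = 2, so |⟨20⟩| = 74/2 = 37.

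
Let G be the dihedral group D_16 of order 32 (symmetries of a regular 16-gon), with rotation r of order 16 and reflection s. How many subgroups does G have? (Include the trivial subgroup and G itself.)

36

|G| = 32, so by Lagrange every subgroup order divides 32. Divisors: 1, 2, 4, 8, 16, 32.
Subgroups by order — order 1: 1; order 2: 17; order 4: 9; order 8: 5; order 16: 3; order 32: 1.
Total: 1 + 17 + 9 + 5 + 3 + 1 = 36.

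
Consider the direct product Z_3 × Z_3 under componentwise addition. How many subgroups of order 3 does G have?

4

|G| = 9 and 3 | 9, so subgroups of order 3 are possible by Lagrange.
The subgroups of order 3 are: {(0,0), (0,1), (0,2)}; {(0,0), (1,0), (2,0)}; {(0,0), (1,1), (2,2)}; {(0,0), (1,2), (2,1)}.
So G has 4 subgroups of order 3.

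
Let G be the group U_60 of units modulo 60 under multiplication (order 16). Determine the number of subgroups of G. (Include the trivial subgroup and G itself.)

|G| = 16, so by Lagrange every subgroup order divides 16. Divisors: 1, 2, 4, 8, 16.
Subgroups by order — order 1: 1; order 2: 7; order 4: 11; order 8: 7; order 16: 1.
Total: 1 + 7 + 11 + 7 + 1 = 27.

27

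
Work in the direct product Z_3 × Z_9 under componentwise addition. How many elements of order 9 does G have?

An element (a,b) has order lcm(ord(a), ord(b)); count pairs with lcm equal to 9.
Enumerating gives 18 such elements.

18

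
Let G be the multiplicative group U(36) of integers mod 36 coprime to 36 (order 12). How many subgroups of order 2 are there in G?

3

|G| = 12 and 2 | 12, so subgroups of order 2 are possible by Lagrange.
The subgroups of order 2 are: {1, 17}; {1, 19}; {1, 35}.
So G has 3 subgroups of order 2.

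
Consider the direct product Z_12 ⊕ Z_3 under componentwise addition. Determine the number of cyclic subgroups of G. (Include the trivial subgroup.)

15

A cyclic subgroup of order d is generated by each of its φ(d) elements of order d, so the cyclic subgroups of order d number (#elements of order d)/φ(d).
Cyclic subgroups by order — order 1: 1; order 2: 1; order 3: 4; order 4: 1; order 6: 4; order 12: 4.
Total: 15.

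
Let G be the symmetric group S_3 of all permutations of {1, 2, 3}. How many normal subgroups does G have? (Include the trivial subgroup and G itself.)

3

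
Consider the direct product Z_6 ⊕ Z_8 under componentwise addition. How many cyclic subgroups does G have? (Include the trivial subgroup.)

A cyclic subgroup of order d is generated by each of its φ(d) elements of order d, so the cyclic subgroups of order d number (#elements of order d)/φ(d).
Cyclic subgroups by order — order 1: 1; order 2: 3; order 3: 1; order 4: 2; order 6: 3; order 8: 2; order 12: 2; order 24: 2.
Total: 16.

16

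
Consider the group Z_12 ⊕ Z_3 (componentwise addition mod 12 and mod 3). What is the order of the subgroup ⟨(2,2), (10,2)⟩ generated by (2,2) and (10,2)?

18

|⟨(2,2)⟩| = 6 and |⟨(10,2)⟩| = 6, so |H| is a multiple of lcm(6, 6) = 6 and divides |G| = 36.
Closing under the operation: H = {(0,0), (0,1), (0,2), (2,0), (2,1), (2,2), (4,0), (4,1), (4,2), (6,0), (6,1), (6,2), (8,0), (8,1), (8,2), (10,0), (10,1), (10,2)}, so |H| = 18.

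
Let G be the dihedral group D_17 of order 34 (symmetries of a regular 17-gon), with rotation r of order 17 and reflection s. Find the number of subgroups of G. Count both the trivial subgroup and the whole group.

|G| = 34, so by Lagrange every subgroup order divides 34. Divisors: 1, 2, 17, 34.
Subgroups by order — order 1: 1; order 2: 17; order 17: 1; order 34: 1.
Total: 1 + 17 + 1 + 1 = 20.

20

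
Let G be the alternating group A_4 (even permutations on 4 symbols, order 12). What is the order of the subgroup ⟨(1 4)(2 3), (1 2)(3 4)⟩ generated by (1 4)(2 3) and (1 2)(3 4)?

|⟨(1 4)(2 3)⟩| = 2 and |⟨(1 2)(3 4)⟩| = 2, so |H| is a multiple of lcm(2, 2) = 2 and divides |G| = 12.
Closing under the operation: H = {e, (1 2)(3 4), (1 3)(2 4), (1 4)(2 3)}, so |H| = 4.

4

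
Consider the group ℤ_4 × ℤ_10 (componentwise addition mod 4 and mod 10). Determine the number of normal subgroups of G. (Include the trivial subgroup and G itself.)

G is abelian, so every subgroup is normal.
G has 16 subgroups in total, hence 16 normal subgroups.

16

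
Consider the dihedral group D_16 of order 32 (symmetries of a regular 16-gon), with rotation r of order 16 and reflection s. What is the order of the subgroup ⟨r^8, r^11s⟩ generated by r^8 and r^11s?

|⟨r^8⟩| = 2 and |⟨r^11s⟩| = 2, so |H| is a multiple of lcm(2, 2) = 2 and divides |G| = 32.
Closing under the operation: H = {e, r^8, r^3s, r^11s}, so |H| = 4.

4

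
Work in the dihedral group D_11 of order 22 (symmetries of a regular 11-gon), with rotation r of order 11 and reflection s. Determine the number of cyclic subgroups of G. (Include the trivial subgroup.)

13

Group the elements of G by the cyclic subgroup they generate; each cyclic subgroup of order d accounts for φ(d) elements.
Cyclic subgroups by order — order 1: 1; order 2: 11; order 11: 1.
Total: 13.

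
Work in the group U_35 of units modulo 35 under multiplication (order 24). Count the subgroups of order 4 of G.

3

|G| = 24 and 4 | 24, so subgroups of order 4 are possible by Lagrange.
The subgroups of order 4 are: {1, 13, 27, 29}; {1, 8, 22, 29}; {1, 6, 29, 34}.
So G has 3 subgroups of order 4.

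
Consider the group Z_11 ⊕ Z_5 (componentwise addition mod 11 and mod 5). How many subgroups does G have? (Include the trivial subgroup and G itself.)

|G| = 55, so by Lagrange every subgroup order divides 55. Divisors: 1, 5, 11, 55.
Subgroups by order — order 1: 1; order 5: 1; order 11: 1; order 55: 1.
Total: 1 + 1 + 1 + 1 = 4.

4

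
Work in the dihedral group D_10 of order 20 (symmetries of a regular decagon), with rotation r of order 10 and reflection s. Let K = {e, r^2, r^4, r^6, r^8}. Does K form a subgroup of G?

Yes

|K| = 5 divides |G| = 20, consistent with Lagrange.
K contains the identity, every element's inverse is in K, and K is closed under ·: it is a subgroup.
In fact K = ⟨r^4⟩.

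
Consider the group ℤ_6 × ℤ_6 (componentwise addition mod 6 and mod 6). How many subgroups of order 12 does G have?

4

|G| = 36 and 12 | 36, so subgroups of order 12 are possible by Lagrange.
The subgroups of order 12 are: {(0,0), (0,1), (0,2), (0,3), (0,4), (0,5), (3,0), (3,1), (3,2), (3,3), (3,4), (3,5)}; {(0,0), (0,3), (1,0), (1,3), (2,0), (2,3), (3,0), (3,3), (4,0), (4,3), (5,0), (5,3)}; {(0,0), (0,3), (1,1), (1,4), (2,2), (2,5), (3,0), (3,3), (4,1), (4,4), (5,2), (5,5)}; {(0,0), (0,3), (1,2), (1,5), (2,1), (2,4), (3,0), (3,3), (4,2), (4,5), (5,1), (5,4)}.
So G has 4 subgroups of order 12.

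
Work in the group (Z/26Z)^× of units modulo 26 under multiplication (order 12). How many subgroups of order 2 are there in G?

1

|G| = 12 and 2 | 12, so subgroups of order 2 are possible by Lagrange.
The subgroups of order 2 are: {1, 25}.
So G has 1 subgroup of order 2.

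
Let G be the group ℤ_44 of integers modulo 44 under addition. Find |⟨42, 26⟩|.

22

|⟨42⟩| = 22 and |⟨26⟩| = 22, so |H| is a multiple of lcm(22, 22) = 22 and divides |G| = 44.
Closing under the operation: H = {0, 2, 4, 6, 8, 10, 12, 14, 16, 18, 20, 22, 24, 26, 28, 30, 32, 34, 36, 38, 40, 42}, so |H| = 22.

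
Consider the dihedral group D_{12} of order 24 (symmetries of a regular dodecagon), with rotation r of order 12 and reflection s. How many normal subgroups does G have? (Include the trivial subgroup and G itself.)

9

G has 34 subgroups. Checking conjugation-invariance by order — order 1: 1/1 normal; order 2: 1/13 normal; order 3: 1/1 normal; order 4: 1/7 normal; order 6: 1/5 normal; order 8: 0/3 normal; order 12: 3/3 normal; order 24: 1/1 normal.
Total normal subgroups: 9.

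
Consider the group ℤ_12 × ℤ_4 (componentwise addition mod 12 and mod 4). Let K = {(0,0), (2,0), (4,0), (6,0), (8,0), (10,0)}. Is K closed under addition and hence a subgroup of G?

|K| = 6 divides |G| = 48, consistent with Lagrange.
K contains the identity, every element's inverse is in K, and K is closed under +: it is a subgroup.
In fact K = ⟨(10,0)⟩.

Yes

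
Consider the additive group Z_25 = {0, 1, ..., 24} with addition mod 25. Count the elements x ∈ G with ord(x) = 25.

In a cyclic group of order 25, the number of elements of order d (for d | 25) is φ(d).
φ(25) = 20.

20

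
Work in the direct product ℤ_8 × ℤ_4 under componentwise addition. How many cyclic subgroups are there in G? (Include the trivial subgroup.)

14

Group the elements of G by the cyclic subgroup they generate; each cyclic subgroup of order d accounts for φ(d) elements.
Cyclic subgroups by order — order 1: 1; order 2: 3; order 4: 6; order 8: 4.
Total: 14.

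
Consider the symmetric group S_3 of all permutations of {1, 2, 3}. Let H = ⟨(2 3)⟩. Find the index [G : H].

|⟨(2 3)⟩| = 2 and |G| = 6.
By Lagrange, [G : H] = |G|/|H| = 6/2 = 3.

3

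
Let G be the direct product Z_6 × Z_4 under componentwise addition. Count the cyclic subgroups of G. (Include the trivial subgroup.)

Group the elements of G by the cyclic subgroup they generate; each cyclic subgroup of order d accounts for φ(d) elements.
Cyclic subgroups by order — order 1: 1; order 2: 3; order 3: 1; order 4: 2; order 6: 3; order 12: 2.
Total: 12.

12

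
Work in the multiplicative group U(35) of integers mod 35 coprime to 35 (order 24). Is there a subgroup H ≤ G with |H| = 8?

Yes

8 | 24. A subgroup of order 8 is {1, 6, 8, 13, 22, 27, 29, 34}.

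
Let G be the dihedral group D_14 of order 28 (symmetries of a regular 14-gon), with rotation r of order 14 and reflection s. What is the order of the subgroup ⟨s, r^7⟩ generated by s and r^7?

|⟨s⟩| = 2 and |⟨r^7⟩| = 2, so |H| is a multiple of lcm(2, 2) = 2 and divides |G| = 28.
Closing under the operation: H = {e, r^7, s, r^7s}, so |H| = 4.

4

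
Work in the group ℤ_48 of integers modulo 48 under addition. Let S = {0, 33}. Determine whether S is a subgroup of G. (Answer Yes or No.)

No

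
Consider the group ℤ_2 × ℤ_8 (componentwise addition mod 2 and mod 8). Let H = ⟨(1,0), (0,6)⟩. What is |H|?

8

|⟨(1,0)⟩| = 2 and |⟨(0,6)⟩| = 4, so |H| is a multiple of lcm(2, 4) = 4 and divides |G| = 16.
Closing under the operation: H = {(0,0), (0,2), (0,4), (0,6), (1,0), (1,2), (1,4), (1,6)}, so |H| = 8.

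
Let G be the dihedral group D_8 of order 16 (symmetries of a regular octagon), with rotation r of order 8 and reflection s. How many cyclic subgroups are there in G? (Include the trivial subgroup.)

12

A cyclic subgroup of order d is generated by each of its φ(d) elements of order d, so the cyclic subgroups of order d number (#elements of order d)/φ(d).
Cyclic subgroups by order — order 1: 1; order 2: 9; order 4: 1; order 8: 1.
Total: 12.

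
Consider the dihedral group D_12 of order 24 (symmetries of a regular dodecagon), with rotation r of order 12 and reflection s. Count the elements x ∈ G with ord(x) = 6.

2

The elements of order 6 are: r^2, r^10.
That's 2.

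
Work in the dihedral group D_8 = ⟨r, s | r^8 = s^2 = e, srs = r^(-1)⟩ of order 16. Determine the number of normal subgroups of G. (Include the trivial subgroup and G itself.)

G has 19 subgroups. Checking conjugation-invariance by order — order 1: 1/1 normal; order 2: 1/9 normal; order 4: 1/5 normal; order 8: 3/3 normal; order 16: 1/1 normal.
Total normal subgroups: 7.

7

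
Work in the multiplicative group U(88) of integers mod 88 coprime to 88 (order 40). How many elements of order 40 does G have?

No element of G has order 40 (even though 40 | 40).

0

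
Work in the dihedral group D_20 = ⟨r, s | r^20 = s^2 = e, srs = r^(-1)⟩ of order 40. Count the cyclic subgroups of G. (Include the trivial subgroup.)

26

Group the elements of G by the cyclic subgroup they generate; each cyclic subgroup of order d accounts for φ(d) elements.
Cyclic subgroups by order — order 1: 1; order 2: 21; order 4: 1; order 5: 1; order 10: 1; order 20: 1.
Total: 26.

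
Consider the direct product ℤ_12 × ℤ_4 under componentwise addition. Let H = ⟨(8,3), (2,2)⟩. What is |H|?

24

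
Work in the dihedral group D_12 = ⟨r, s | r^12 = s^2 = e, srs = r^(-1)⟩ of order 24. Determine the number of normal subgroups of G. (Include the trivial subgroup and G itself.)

G has 34 subgroups. Checking conjugation-invariance by order — order 1: 1/1 normal; order 2: 1/13 normal; order 3: 1/1 normal; order 4: 1/7 normal; order 6: 1/5 normal; order 8: 0/3 normal; order 12: 3/3 normal; order 24: 1/1 normal.
Total normal subgroups: 9.

9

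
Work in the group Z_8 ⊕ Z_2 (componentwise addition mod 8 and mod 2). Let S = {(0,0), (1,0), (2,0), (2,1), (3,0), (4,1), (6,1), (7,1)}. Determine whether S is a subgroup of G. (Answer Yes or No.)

No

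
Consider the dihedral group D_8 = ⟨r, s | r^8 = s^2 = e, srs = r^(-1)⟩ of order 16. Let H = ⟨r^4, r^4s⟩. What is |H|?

4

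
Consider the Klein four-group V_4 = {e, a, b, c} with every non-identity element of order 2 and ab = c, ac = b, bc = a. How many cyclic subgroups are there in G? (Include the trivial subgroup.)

A cyclic subgroup of order d is generated by each of its φ(d) elements of order d, so the cyclic subgroups of order d number (#elements of order d)/φ(d).
Cyclic subgroups by order — order 1: 1; order 2: 3.
Total: 4.

4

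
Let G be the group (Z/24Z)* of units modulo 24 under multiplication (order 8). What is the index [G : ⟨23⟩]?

4

|⟨23⟩| = 2 and |G| = 8.
By Lagrange, [G : H] = |G|/|H| = 8/2 = 4.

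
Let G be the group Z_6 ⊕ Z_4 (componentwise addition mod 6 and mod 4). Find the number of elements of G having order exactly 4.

An element (a,b) has order lcm(ord(a), ord(b)); count pairs with lcm equal to 4.
Enumerating gives 4 such elements.

4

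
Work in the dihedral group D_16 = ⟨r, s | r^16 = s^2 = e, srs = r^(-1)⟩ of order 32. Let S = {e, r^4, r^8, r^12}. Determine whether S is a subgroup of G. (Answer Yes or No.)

|S| = 4 divides |G| = 32, consistent with Lagrange.
S contains the identity, every element's inverse is in S, and S is closed under ·: it is a subgroup.
In fact S = ⟨r^12⟩.

Yes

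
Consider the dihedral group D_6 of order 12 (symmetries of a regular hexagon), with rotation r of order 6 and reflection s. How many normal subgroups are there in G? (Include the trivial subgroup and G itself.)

7

G has 16 subgroups. Checking conjugation-invariance by order — order 1: 1/1 normal; order 2: 1/7 normal; order 3: 1/1 normal; order 4: 0/3 normal; order 6: 3/3 normal; order 12: 1/1 normal.
Total normal subgroups: 7.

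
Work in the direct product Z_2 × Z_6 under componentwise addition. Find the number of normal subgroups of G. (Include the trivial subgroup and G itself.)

10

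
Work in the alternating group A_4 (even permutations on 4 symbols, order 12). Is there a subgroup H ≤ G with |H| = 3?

3 | 12. A subgroup of order 3 is {e, (1 2 3), (1 3 2)}.

Yes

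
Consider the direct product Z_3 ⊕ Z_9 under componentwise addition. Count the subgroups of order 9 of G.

4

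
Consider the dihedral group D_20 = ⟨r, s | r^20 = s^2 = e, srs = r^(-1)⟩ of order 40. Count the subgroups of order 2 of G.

21

|G| = 40 and 2 | 40, so subgroups of order 2 are possible by Lagrange.
The subgroups of order 2 are: {e, r^10}; {e, r^10s}; {e, r^11s}; {e, r^12s}; … (21 in all).
So G has 21 subgroups of order 2.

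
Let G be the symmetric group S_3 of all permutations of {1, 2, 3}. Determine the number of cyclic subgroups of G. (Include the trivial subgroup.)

5

Each element a generates a cyclic subgroup ⟨a⟩; distinct elements may generate the same one (a cyclic group of order d has φ(d) generators).
Cyclic subgroups by order — order 1: 1; order 2: 3; order 3: 1.
Total: 5.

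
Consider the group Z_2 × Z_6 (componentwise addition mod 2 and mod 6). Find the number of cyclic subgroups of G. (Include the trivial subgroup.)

Group the elements of G by the cyclic subgroup they generate; each cyclic subgroup of order d accounts for φ(d) elements.
Cyclic subgroups by order — order 1: 1; order 2: 3; order 3: 1; order 6: 3.
Total: 8.

8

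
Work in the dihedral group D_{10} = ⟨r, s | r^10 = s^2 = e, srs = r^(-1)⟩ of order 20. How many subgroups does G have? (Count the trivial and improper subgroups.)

|G| = 20, so by Lagrange every subgroup order divides 20. Divisors: 1, 2, 4, 5, 10, 20.
Subgroups by order — order 1: 1; order 2: 11; order 4: 5; order 5: 1; order 10: 3; order 20: 1.
Total: 1 + 11 + 5 + 1 + 3 + 1 = 22.

22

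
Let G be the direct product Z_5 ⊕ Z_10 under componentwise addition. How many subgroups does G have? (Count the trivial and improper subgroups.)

16

|G| = 50, so by Lagrange every subgroup order divides 50. Divisors: 1, 2, 5, 10, 25, 50.
Subgroups by order — order 1: 1; order 2: 1; order 5: 6; order 10: 6; order 25: 1; order 50: 1.
Total: 1 + 1 + 6 + 6 + 1 + 1 = 16.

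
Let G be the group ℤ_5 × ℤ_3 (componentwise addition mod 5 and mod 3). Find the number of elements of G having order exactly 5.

4

An element (a,b) has order lcm(ord(a), ord(b)); count pairs with lcm equal to 5.
Enumerating gives 4 such elements.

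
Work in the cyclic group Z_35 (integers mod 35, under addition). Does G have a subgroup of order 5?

Yes

5 | 35. A subgroup of order 5 is {0, 7, 14, 21, 28}.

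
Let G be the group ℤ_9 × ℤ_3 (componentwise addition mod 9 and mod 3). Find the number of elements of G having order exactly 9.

18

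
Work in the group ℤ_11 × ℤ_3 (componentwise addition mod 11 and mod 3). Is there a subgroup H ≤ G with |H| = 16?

No

16 does not divide |G| = 33, so by Lagrange no subgroup of order 16 exists.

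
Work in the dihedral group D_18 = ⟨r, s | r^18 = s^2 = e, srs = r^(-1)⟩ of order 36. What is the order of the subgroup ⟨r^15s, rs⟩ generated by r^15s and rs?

18

|⟨r^15s⟩| = 2 and |⟨rs⟩| = 2, so |H| is a multiple of lcm(2, 2) = 2 and divides |G| = 36.
Closing under the operation: H = {e, r^2, r^4, r^6, r^8, r^10, r^12, r^14, r^16, rs, r^3s, r^5s, r^7s, r^9s, r^11s, r^13s, r^15s, r^17s}, so |H| = 18.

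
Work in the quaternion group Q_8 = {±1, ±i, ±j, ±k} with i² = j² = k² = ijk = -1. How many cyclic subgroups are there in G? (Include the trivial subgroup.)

5

A cyclic subgroup of order d is generated by each of its φ(d) elements of order d, so the cyclic subgroups of order d number (#elements of order d)/φ(d).
Cyclic subgroups by order — order 1: 1; order 2: 1; order 4: 3.
Total: 5.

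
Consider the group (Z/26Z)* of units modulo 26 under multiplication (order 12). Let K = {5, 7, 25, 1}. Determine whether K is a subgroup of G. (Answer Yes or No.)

No

5 ∈ K but its inverse 21 ∉ K, so K is not a subgroup.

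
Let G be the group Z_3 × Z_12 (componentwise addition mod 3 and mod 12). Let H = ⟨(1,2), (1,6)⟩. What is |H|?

18

|⟨(1,2)⟩| = 6 and |⟨(1,6)⟩| = 6, so |H| is a multiple of lcm(6, 6) = 6 and divides |G| = 36.
Closing under the operation: H = {(0,0), (0,2), (0,4), (0,6), (0,8), (0,10), (1,0), (1,2), (1,4), (1,6), (1,8), (1,10), (2,0), (2,2), (2,4), (2,6), (2,8), (2,10)}, so |H| = 18.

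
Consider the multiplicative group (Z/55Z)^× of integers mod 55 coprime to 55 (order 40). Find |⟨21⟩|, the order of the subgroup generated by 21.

2

Compute successive powers of 21 mod 55: 21, 1; 21^2 ≡ 1 (mod 55).
So |⟨21⟩| = 2.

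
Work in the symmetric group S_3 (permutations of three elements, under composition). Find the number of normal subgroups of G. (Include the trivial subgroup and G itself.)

3

G has 6 subgroups. Checking conjugation-invariance by order — order 1: 1/1 normal; order 2: 0/3 normal; order 3: 1/1 normal; order 6: 1/1 normal.
Total normal subgroups: 3.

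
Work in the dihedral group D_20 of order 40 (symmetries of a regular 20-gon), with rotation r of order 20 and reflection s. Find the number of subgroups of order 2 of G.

21

|G| = 40 and 2 | 40, so subgroups of order 2 are possible by Lagrange.
The subgroups of order 2 are: {e, r^10}; {e, r^10s}; {e, r^11s}; {e, r^12s}; … (21 in all).
So G has 21 subgroups of order 2.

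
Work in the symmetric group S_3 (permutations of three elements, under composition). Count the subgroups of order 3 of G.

|G| = 6 and 3 | 6, so subgroups of order 3 are possible by Lagrange.
The subgroups of order 3 are: {e, (1 2 3), (1 3 2)}.
So G has 1 subgroup of order 3.

1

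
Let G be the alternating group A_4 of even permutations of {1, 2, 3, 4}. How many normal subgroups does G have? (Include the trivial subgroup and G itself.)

3

G has 10 subgroups. Checking conjugation-invariance by order — order 1: 1/1 normal; order 2: 0/3 normal; order 3: 0/4 normal; order 4: 1/1 normal; order 12: 1/1 normal.
Total normal subgroups: 3.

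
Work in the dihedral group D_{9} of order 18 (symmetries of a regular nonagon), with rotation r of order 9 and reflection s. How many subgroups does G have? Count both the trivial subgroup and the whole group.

16

|G| = 18, so by Lagrange every subgroup order divides 18. Divisors: 1, 2, 3, 6, 9, 18.
Subgroups by order — order 1: 1; order 2: 9; order 3: 1; order 6: 3; order 9: 1; order 18: 1.
Total: 1 + 9 + 1 + 3 + 1 + 1 = 16.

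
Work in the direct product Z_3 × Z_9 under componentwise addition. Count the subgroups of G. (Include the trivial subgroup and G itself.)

|G| = 27, so by Lagrange every subgroup order divides 27. Divisors: 1, 3, 9, 27.
Subgroups by order — order 1: 1; order 3: 4; order 9: 4; order 27: 1.
Total: 1 + 4 + 4 + 1 = 10.

10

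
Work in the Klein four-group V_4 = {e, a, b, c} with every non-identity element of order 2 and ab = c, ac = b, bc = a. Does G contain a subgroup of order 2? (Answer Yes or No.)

Yes

2 | 4. A subgroup of order 2 is {e, a}.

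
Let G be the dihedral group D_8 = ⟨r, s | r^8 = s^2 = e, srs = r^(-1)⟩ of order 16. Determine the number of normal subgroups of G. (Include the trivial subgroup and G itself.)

G has 19 subgroups. Checking conjugation-invariance by order — order 1: 1/1 normal; order 2: 1/9 normal; order 4: 1/5 normal; order 8: 3/3 normal; order 16: 1/1 normal.
Total normal subgroups: 7.

7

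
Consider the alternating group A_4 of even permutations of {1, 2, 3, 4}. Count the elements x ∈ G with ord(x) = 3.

The elements of order 3 are: (2 3 4), (2 4 3), (1 2 3), (1 2 4), (1 3 2), (1 3 4), (1 4 2), (1 4 3).
That's 8.

8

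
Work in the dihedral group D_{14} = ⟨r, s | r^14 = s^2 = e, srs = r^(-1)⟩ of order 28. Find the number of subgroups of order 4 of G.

7

|G| = 28 and 4 | 28, so subgroups of order 4 are possible by Lagrange.
The subgroups of order 4 are: {e, r^7, r^3s, r^10s}; {e, r^7, r^4s, r^11s}; {e, r^7, r^5s, r^12s}; {e, r^7, r^6s, r^13s}; … (7 in all).
So G has 7 subgroups of order 4.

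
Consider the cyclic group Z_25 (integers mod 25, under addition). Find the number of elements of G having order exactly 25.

In a cyclic group of order 25, the number of elements of order d (for d | 25) is φ(d).
φ(25) = 20.

20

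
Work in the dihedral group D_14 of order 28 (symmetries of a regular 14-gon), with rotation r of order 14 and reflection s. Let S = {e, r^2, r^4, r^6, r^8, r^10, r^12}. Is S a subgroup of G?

Yes

|S| = 7 divides |G| = 28, consistent with Lagrange.
S contains the identity, every element's inverse is in S, and S is closed under ·: it is a subgroup.
In fact S = ⟨r^4⟩.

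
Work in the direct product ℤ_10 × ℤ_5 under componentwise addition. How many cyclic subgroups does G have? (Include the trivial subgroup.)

14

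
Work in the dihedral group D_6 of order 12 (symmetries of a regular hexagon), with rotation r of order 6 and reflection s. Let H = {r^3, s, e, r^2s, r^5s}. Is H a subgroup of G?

No

|H| = 5 does not divide |G| = 12, so by Lagrange H is not a subgroup.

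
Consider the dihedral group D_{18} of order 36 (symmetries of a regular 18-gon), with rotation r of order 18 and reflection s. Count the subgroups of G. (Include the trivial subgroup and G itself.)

|G| = 36, so by Lagrange every subgroup order divides 36. Divisors: 1, 2, 3, 4, 6, 9, 12, 18, 36.
Subgroups by order — order 1: 1; order 2: 19; order 3: 1; order 4: 9; order 6: 7; order 9: 1; order 12: 3; order 18: 3; order 36: 1.
Total: 1 + 19 + 1 + 9 + 7 + 1 + 3 + 3 + 1 = 45.

45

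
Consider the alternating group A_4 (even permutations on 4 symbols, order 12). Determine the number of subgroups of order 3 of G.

4

|G| = 12 and 3 | 12, so subgroups of order 3 are possible by Lagrange.
The subgroups of order 3 are: {e, (1 2 3), (1 3 2)}; {e, (1 2 4), (1 4 2)}; {e, (1 3 4), (1 4 3)}; {e, (2 3 4), (2 4 3)}.
So G has 4 subgroups of order 3.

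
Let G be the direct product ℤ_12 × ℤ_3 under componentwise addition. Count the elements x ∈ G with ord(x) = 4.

2

An element (a,b) has order lcm(ord(a), ord(b)); count pairs with lcm equal to 4.
Enumerating gives 2 such elements.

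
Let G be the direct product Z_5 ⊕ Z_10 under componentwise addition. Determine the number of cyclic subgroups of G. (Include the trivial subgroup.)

14

Group the elements of G by the cyclic subgroup they generate; each cyclic subgroup of order d accounts for φ(d) elements.
Cyclic subgroups by order — order 1: 1; order 2: 1; order 5: 6; order 10: 6.
Total: 14.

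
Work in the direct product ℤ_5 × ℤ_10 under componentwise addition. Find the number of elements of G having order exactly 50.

An element (a,b) has order lcm(ord(a), ord(b)); count pairs with lcm equal to 50.
Enumerating gives 0 such elements.

0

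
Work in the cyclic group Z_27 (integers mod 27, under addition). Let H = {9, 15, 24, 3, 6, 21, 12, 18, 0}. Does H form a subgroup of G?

Yes

|H| = 9 divides |G| = 27, consistent with Lagrange.
H contains the identity, every element's inverse is in H, and H is closed under +: it is a subgroup.
In fact H = ⟨3⟩.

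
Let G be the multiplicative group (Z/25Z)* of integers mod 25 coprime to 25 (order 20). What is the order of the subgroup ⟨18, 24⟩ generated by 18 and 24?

4

|⟨18⟩| = 4 and |⟨24⟩| = 2, so |H| is a multiple of lcm(4, 2) = 4 and divides |G| = 20.
Closing under the operation: H = {1, 7, 18, 24}, so |H| = 4.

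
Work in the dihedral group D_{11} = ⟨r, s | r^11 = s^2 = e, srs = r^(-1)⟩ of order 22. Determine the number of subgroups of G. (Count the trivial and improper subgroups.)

14

|G| = 22, so by Lagrange every subgroup order divides 22. Divisors: 1, 2, 11, 22.
Subgroups by order — order 1: 1; order 2: 11; order 11: 1; order 22: 1.
Total: 1 + 11 + 1 + 1 = 14.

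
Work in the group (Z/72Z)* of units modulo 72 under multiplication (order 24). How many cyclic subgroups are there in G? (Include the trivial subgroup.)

Group the elements of G by the cyclic subgroup they generate; each cyclic subgroup of order d accounts for φ(d) elements.
Cyclic subgroups by order — order 1: 1; order 2: 7; order 3: 1; order 6: 7.
Total: 16.

16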